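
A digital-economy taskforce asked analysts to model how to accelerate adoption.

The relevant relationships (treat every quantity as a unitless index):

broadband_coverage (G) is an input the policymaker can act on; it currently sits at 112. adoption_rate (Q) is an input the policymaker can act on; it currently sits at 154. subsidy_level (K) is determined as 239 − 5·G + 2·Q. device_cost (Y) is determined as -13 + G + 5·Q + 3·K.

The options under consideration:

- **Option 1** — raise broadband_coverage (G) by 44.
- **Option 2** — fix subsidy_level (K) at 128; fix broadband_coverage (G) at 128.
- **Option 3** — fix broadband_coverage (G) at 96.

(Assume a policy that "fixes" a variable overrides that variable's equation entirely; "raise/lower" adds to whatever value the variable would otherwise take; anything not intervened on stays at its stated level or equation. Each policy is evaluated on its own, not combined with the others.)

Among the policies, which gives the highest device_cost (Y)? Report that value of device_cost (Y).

1269

Option 1 (G + 44):
  G = 112 + 44 = 156
  Q = 154
  K = 239 − 5·156 + 2·154 = -233
  Y = -13 + 156 + 5·154 + 3·(-233) = 214
Option 2 (K := 128, G := 128):
  G = 128
  Q = 154
  K = 128
  Y = -13 + 128 + 5·154 + 3·128 = 1269
Option 3 (G := 96):
  G = 96
  Q = 154
  K = 239 − 5·96 + 2·154 = 67
  Y = -13 + 96 + 5·154 + 3·67 = 1054
Comparing — Option 1: Y=214, Option 2: Y=1269, Option 3: Y=1054. Highest is 1269 (Option 2).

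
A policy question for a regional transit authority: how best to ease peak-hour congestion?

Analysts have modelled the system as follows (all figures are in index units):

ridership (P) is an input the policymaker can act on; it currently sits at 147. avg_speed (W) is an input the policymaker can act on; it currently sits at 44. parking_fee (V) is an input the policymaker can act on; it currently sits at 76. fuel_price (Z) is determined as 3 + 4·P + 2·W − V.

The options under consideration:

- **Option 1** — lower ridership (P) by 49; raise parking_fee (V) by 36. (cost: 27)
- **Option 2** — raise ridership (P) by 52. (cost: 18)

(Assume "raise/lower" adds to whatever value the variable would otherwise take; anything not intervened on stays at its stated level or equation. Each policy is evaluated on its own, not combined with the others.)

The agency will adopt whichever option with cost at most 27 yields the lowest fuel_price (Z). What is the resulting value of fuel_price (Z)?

371

Option 1 (P − 49, V + 36):
  P = 147 − 49 = 98
  W = 44
  V = 76 + 36 = 112
  Z = 3 + 4·98 + 2·44 − 112 = 371
Option 2 (P + 52):
  P = 147 + 52 = 199
  W = 44
  V = 76
  Z = 3 + 4·199 + 2·44 − 76 = 811
Comparing — Option 1: Z=371, Option 2: Z=811. Lowest is 371 (Option 1).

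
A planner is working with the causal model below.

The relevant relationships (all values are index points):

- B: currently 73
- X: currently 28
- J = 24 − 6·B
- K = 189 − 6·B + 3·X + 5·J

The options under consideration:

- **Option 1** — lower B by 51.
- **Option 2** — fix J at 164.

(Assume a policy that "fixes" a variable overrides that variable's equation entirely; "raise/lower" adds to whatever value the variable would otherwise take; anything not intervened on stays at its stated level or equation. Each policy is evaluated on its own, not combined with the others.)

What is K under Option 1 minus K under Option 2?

-1054

Option 1 (B − 51):
  B = 73 − 51 = 22
  X = 28
  J = 24 − 6·22 = -108
  K = 189 − 6·22 + 3·28 + 5·(-108) = -399
Option 2 (J := 164):
  B = 73
  X = 28
  J = 164
  K = 189 − 6·73 + 3·28 + 5·164 = 655
K: -399 − 655 = -1054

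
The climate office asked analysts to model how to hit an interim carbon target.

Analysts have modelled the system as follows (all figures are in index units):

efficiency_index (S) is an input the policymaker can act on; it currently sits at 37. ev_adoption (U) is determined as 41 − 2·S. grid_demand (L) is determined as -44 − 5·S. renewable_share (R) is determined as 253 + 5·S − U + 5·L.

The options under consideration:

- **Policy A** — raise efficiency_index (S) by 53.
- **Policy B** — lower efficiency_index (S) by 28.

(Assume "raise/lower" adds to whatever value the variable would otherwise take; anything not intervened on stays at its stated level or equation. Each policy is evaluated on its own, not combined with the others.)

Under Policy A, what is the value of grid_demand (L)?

-494

Policy A (S + 53):
  S = 37 + 53 = 90
  L = -44 − 5·90 = -494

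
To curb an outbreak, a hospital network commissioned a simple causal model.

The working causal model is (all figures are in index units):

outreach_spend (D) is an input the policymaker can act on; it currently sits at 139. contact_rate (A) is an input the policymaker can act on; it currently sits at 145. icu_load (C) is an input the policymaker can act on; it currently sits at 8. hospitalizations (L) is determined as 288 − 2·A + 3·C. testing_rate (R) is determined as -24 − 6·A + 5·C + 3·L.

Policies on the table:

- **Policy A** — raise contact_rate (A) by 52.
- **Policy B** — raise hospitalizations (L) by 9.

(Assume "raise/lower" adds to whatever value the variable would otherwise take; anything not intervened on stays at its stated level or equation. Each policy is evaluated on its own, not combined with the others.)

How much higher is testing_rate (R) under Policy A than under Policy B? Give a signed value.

Policy A (A + 52):
  A = 145 + 52 = 197
  C = 8
  L = 288 − 2·197 + 3·8 = -82
  R = -24 − 6·197 + 5·8 + 3·(-82) = -1412
Policy B (L + 9):
  A = 145
  C = 8
  L = 288 − 2·145 + 3·8 (+9 from intervention) = 31
  R = -24 − 6·145 + 5·8 + 3·31 = -761
R: -1412 − (-761) = -651

-651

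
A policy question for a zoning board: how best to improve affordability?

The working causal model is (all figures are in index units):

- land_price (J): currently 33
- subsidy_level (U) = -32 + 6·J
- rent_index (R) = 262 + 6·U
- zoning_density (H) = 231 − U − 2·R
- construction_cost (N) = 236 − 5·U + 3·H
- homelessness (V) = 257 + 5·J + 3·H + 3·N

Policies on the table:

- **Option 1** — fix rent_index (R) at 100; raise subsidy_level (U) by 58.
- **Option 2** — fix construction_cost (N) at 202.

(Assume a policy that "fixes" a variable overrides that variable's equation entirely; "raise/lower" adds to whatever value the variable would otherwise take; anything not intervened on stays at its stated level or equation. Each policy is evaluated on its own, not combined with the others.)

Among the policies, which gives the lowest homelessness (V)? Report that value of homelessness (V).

-6325

Option 1 (R := 100, U + 58):
  J = 33
  U = -32 + 6·33 (+58 from intervention) = 224
  R = 100
  H = 231 − 224 − 2·100 = -193
  N = 236 − 5·224 + 3·(-193) = -1463
  V = 257 + 5·33 + 3·(-193) + 3·(-1463) = -4546
Option 2 (N := 202):
  J = 33
  U = -32 + 6·33 = 166
  R = 262 + 6·166 = 1258
  H = 231 − 166 − 2·1258 = -2451
  N = 202
  V = 257 + 5·33 + 3·(-2451) + 3·202 = -6325
Comparing — Option 1: V=-4546, Option 2: V=-6325. Lowest is -6325 (Option 2).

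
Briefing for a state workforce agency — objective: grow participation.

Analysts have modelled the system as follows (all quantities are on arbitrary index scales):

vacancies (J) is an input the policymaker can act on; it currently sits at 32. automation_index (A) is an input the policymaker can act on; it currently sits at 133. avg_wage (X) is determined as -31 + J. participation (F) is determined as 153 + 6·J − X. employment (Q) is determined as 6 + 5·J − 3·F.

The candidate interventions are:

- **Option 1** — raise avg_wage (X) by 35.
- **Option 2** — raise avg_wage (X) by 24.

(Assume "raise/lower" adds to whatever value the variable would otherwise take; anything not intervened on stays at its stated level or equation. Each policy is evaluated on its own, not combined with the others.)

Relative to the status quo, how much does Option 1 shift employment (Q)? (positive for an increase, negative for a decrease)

Baseline:
  J = 32
  X = -31 + 32 = 1
  F = 153 + 6·32 − 1 = 344
  Q = 6 + 5·32 − 3·344 = -866
Option 1 (X + 35):
  J = 32
  X = -31 + 32 (+35 from intervention) = 36
  F = 153 + 6·32 − 36 = 309
  Q = 6 + 5·32 − 3·309 = -761
Change in Q: -761 − (-866) = 105

105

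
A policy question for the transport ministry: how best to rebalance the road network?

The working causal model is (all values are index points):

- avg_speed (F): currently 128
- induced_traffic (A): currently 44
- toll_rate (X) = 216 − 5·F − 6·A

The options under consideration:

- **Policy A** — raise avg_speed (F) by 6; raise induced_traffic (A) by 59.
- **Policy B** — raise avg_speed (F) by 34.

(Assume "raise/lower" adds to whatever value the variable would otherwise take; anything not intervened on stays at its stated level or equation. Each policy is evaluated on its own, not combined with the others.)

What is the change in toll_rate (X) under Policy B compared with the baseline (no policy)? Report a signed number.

-170

Baseline:
  F = 128
  A = 44
  X = 216 − 5·128 − 6·44 = -688
Policy B (F + 34):
  F = 128 + 34 = 162
  A = 44
  X = 216 − 5·162 − 6·44 = -858
Change in X: -858 − (-688) = -170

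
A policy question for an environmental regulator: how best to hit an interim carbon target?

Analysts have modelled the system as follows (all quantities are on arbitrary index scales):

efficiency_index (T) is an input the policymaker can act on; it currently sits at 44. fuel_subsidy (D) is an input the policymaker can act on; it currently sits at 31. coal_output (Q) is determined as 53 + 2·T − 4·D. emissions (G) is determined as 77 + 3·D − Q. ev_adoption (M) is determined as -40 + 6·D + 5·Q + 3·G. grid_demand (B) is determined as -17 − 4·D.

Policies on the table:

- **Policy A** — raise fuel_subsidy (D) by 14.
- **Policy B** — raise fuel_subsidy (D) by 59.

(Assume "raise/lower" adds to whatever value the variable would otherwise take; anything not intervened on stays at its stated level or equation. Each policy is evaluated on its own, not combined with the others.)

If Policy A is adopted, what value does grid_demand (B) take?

-197

Policy A (D + 14):
  D = 31 + 14 = 45
  B = -17 − 4·45 = -197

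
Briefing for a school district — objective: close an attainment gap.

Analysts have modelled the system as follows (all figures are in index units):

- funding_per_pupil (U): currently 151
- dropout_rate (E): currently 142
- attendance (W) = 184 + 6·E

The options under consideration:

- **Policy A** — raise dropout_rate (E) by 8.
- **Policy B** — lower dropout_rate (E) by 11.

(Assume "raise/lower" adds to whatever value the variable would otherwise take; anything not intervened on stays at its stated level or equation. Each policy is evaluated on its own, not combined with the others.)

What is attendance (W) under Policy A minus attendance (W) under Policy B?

Policy A (E + 8):
  E = 142 + 8 = 150
  W = 184 + 6·150 = 1084
Policy B (E − 11):
  E = 142 − 11 = 131
  W = 184 + 6·131 = 970
W: 1084 − 970 = 114

114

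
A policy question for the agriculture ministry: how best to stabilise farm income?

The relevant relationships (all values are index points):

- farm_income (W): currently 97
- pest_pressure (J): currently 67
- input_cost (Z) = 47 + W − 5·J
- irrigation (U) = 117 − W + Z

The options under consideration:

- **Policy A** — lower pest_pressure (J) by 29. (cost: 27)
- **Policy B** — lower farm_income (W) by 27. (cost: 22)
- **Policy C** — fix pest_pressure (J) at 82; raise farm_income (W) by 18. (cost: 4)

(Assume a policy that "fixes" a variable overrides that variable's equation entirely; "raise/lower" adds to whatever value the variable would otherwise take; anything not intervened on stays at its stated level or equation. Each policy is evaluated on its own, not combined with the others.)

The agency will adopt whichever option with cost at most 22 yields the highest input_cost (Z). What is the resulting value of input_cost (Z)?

-218

Policy B (W − 27):
  W = 97 − 27 = 70
  J = 67
  Z = 47 + 70 − 5·67 = -218
Policy C (J := 82, W + 18):
  W = 97 + 18 = 115
  J = 82
  Z = 47 + 115 − 5·82 = -248
Comparing — Policy B: Z=-218, Policy C: Z=-248. Highest is -218 (Policy B).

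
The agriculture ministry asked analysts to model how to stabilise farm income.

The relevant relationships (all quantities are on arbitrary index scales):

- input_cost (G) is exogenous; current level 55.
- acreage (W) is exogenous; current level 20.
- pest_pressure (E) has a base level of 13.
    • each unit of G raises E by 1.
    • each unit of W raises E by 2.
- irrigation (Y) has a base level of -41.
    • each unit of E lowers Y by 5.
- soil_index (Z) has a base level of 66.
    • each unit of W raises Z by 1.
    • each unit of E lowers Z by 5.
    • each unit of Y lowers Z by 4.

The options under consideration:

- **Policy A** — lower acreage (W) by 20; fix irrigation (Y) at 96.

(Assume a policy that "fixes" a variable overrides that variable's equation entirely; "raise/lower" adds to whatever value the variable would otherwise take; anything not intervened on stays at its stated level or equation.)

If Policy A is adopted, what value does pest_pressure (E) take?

68

Policy A (W − 20, Y := 96):
  G = 55
  W = 20 − 20 = 0
  E = 13 + 55 + 2·0 = 68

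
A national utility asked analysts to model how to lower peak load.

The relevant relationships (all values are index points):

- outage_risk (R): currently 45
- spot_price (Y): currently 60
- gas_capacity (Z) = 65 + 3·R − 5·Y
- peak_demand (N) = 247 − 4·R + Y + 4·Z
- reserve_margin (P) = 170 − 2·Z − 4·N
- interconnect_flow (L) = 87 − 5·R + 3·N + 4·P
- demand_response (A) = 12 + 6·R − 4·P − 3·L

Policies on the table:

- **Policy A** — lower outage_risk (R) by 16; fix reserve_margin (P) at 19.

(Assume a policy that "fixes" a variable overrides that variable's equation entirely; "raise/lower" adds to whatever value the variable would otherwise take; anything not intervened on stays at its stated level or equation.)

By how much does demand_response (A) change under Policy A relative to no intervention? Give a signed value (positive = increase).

23904

Baseline:
  R = 45
  Y = 60
  Z = 65 + 3·45 − 5·60 = -100
  N = 247 − 4·45 + 60 + 4·(-100) = -273
  P = 170 − 2·(-100) − 4·(-273) = 1462
  L = 87 − 5·45 + 3·(-273) + 4·1462 = 4891
  A = 12 + 6·45 − 4·1462 − 3·4891 = -20239
Policy A (R − 16, P := 19):
  R = 45 − 16 = 29
  Y = 60
  Z = 65 + 3·29 − 5·60 = -148
  N = 247 − 4·29 + 60 + 4·(-148) = -401
  P = 19
  L = 87 − 5·29 + 3·(-401) + 4·19 = -1185
  A = 12 + 6·29 − 4·19 − 3·(-1185) = 3665
Change in A: 3665 − (-20239) = 23904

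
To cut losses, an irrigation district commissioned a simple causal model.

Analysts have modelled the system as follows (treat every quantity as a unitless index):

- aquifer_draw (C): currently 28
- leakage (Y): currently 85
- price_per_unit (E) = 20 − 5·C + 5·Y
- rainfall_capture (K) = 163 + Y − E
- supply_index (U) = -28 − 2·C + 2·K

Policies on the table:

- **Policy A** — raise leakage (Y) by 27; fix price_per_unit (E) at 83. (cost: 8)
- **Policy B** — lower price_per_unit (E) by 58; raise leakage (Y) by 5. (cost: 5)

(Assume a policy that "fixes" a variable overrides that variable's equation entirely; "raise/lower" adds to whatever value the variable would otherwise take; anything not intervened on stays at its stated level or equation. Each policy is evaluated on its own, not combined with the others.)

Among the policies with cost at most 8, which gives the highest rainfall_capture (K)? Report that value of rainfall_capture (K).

Policy A (Y + 27, E := 83):
  C = 28
  Y = 85 + 27 = 112
  E = 83
  K = 163 + 112 − 83 = 192
Policy B (E − 58, Y + 5):
  C = 28
  Y = 85 + 5 = 90
  E = 20 − 5·28 + 5·90 (−58 from intervention) = 272
  K = 163 + 90 − 272 = -19
Comparing — Policy A: K=192, Policy B: K=-19. Highest is 192 (Policy A).

192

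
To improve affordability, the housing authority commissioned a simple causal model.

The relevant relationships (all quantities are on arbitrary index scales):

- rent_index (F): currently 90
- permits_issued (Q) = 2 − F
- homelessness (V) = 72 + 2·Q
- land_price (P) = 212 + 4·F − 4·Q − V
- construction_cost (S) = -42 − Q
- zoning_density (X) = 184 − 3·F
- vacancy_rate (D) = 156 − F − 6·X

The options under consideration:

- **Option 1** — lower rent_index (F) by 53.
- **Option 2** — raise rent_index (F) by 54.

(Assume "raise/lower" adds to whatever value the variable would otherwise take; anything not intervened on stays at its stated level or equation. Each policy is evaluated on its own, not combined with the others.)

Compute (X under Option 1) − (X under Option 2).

321

Option 1 (F − 53):
  F = 90 − 53 = 37
  X = 184 − 3·37 = 73
Option 2 (F + 54):
  F = 90 + 54 = 144
  X = 184 − 3·144 = -248
X: 73 − (-248) = 321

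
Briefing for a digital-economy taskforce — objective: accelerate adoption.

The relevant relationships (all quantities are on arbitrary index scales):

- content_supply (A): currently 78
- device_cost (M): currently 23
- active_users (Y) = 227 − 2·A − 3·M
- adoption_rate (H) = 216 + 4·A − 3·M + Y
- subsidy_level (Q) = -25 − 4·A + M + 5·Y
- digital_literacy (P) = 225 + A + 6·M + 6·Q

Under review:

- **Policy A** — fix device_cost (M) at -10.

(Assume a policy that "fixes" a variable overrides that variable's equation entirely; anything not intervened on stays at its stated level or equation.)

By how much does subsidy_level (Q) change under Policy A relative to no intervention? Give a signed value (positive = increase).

462

Baseline:
  A = 78
  M = 23
  Y = 227 − 2·78 − 3·23 = 2
  Q = -25 − 4·78 + 23 + 5·2 = -304
Policy A (M := -10):
  A = 78
  M = -10
  Y = 227 − 2·78 − 3·(-10) = 101
  Q = -25 − 4·78 + (-10) + 5·101 = 158
Change in Q: 158 − (-304) = 462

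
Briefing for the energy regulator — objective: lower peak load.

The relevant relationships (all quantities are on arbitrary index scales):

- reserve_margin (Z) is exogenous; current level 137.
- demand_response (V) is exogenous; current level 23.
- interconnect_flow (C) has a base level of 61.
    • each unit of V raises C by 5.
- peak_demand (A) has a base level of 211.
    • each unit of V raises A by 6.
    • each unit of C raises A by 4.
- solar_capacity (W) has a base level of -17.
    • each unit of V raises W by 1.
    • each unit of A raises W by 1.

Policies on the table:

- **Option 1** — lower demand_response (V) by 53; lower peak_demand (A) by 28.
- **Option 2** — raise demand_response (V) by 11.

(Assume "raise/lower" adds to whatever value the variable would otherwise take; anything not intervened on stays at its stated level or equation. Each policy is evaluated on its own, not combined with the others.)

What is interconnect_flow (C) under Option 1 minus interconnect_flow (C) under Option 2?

Option 1 (V − 53, A − 28):
  V = 23 − 53 = -30
  C = 61 + 5·(-30) = -89
Option 2 (V + 11):
  V = 23 + 11 = 34
  C = 61 + 5·34 = 231
C: -89 − 231 = -320

-320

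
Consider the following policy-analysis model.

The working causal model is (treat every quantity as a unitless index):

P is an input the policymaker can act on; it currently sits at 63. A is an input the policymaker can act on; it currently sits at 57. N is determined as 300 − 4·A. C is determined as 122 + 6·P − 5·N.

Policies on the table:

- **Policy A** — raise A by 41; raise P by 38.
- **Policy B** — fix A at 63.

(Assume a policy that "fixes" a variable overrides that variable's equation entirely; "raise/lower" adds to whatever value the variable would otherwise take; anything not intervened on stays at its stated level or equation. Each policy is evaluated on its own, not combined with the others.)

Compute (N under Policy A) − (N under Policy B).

Policy A (A + 41, P + 38):
  A = 57 + 41 = 98
  N = 300 − 4·98 = -92
Policy B (A := 63):
  A = 63
  N = 300 − 4·63 = 48
N: -92 − 48 = -140

-140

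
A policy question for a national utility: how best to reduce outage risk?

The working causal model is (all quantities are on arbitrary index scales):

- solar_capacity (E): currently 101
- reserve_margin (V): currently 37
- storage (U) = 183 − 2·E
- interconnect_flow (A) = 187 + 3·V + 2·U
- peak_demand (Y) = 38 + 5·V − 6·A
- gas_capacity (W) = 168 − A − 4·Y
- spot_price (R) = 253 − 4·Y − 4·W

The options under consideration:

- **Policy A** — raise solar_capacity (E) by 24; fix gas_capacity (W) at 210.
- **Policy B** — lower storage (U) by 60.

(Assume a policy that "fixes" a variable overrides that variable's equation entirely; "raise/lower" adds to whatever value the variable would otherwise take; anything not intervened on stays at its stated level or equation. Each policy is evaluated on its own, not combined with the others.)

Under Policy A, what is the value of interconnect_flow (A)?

164

Policy A (E + 24, W := 210):
  E = 101 + 24 = 125
  V = 37
  U = 183 − 2·125 = -67
  A = 187 + 3·37 + 2·(-67) = 164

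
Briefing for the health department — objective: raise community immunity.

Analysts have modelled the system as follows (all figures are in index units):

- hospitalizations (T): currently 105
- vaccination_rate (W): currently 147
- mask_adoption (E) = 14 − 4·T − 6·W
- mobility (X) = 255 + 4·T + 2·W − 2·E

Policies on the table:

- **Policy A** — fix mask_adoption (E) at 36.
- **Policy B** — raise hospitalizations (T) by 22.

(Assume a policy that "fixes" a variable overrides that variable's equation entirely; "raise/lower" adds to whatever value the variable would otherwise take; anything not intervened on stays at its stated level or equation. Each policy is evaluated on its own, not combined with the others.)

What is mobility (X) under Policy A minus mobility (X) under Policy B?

Policy A (E := 36):
  T = 105
  W = 147
  E = 36
  X = 255 + 4·105 + 2·147 − 2·36 = 897
Policy B (T + 22):
  T = 105 + 22 = 127
  W = 147
  E = 14 − 4·127 − 6·147 = -1376
  X = 255 + 4·127 + 2·147 − 2·(-1376) = 3809
X: 897 − 3809 = -2912

-2912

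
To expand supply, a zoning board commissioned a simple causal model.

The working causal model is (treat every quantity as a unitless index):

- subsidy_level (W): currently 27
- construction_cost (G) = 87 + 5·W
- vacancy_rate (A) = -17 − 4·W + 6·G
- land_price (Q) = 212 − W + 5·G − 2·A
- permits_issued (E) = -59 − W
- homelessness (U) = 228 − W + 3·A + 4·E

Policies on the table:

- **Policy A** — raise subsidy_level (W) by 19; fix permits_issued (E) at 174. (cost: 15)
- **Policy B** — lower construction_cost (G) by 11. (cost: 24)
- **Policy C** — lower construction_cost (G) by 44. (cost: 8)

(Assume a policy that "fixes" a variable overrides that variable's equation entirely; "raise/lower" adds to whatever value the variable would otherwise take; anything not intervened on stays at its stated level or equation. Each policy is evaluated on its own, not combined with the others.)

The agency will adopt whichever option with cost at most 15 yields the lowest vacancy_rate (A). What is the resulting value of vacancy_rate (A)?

943

Policy A (W + 19, E := 174):
  W = 27 + 19 = 46
  G = 87 + 5·46 = 317
  A = -17 − 4·46 + 6·317 = 1701
Policy C (G − 44):
  W = 27
  G = 87 + 5·27 (−44 from intervention) = 178
  A = -17 − 4·27 + 6·178 = 943
Comparing — Policy A: A=1701, Policy C: A=943. Lowest is 943 (Policy C).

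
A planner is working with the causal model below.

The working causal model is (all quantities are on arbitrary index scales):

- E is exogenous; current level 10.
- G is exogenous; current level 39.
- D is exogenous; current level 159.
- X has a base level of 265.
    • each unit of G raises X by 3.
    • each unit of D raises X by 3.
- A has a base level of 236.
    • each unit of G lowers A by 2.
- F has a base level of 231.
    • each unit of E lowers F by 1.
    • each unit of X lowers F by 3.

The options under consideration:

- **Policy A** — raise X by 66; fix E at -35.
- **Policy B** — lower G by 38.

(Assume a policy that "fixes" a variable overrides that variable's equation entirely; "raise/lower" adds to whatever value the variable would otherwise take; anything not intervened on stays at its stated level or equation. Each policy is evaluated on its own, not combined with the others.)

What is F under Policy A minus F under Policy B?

-495

Policy A (X + 66, E := -35):
  E = -35
  G = 39
  D = 159
  X = 265 + 3·39 + 3·159 (+66 from intervention) = 925
  F = 231 − (-35) − 3·925 = -2509
Policy B (G − 38):
  E = 10
  G = 39 − 38 = 1
  D = 159
  X = 265 + 3·1 + 3·159 = 745
  F = 231 − 10 − 3·745 = -2014
F: -2509 − (-2014) = -495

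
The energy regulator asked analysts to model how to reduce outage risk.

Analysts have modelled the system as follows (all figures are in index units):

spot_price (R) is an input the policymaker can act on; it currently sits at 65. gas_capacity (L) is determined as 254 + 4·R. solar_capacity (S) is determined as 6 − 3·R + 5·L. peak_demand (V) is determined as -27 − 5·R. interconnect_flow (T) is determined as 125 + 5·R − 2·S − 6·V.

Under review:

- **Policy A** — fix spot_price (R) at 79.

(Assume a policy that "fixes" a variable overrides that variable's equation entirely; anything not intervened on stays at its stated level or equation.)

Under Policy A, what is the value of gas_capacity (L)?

570

Policy A (R := 79):
  R = 79
  L = 254 + 4·79 = 570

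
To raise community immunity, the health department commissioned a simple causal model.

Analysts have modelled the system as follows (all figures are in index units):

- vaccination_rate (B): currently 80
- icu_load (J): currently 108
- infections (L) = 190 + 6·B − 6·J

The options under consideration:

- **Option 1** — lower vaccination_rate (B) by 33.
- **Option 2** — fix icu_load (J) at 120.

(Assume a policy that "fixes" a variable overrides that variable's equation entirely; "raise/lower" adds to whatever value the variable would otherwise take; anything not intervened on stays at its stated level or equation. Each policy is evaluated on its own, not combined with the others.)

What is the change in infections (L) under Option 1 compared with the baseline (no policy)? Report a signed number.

Baseline:
  B = 80
  J = 108
  L = 190 + 6·80 − 6·108 = 22
Option 1 (B − 33):
  B = 80 − 33 = 47
  J = 108
  L = 190 + 6·47 − 6·108 = -176
Change in L: -176 − 22 = -198

-198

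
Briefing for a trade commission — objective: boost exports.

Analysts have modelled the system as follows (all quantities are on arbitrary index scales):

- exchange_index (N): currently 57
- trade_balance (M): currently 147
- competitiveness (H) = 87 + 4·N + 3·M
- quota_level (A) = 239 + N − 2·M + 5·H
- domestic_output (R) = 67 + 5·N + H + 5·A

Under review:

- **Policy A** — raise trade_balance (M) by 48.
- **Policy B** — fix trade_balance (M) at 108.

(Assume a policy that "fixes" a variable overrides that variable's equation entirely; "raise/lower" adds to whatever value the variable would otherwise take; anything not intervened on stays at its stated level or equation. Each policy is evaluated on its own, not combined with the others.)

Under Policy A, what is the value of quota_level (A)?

4406

Policy A (M + 48):
  N = 57
  M = 147 + 48 = 195
  H = 87 + 4·57 + 3·195 = 900
  A = 239 + 57 − 2·195 + 5·900 = 4406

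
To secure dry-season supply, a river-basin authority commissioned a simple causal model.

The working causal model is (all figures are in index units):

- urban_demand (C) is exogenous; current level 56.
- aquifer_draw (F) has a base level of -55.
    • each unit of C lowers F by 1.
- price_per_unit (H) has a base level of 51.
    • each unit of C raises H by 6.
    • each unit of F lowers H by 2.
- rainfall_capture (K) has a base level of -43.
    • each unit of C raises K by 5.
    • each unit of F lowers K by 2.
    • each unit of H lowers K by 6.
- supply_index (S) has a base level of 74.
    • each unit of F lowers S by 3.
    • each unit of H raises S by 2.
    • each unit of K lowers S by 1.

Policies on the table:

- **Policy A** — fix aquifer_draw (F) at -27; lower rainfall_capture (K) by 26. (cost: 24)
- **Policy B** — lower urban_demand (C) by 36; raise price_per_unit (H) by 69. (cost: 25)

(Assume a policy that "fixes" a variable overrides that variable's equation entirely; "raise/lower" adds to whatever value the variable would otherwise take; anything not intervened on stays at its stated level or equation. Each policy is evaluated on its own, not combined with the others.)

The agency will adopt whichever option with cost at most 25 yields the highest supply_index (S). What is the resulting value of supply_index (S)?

3418

Policy A (F := -27, K − 26):
  C = 56
  F = -27
  H = 51 + 6·56 − 2·(-27) = 441
  K = -43 + 5·56 − 2·(-27) − 6·441 (−26 from intervention) = -2381
  S = 74 − 3·(-27) + 2·441 − (-2381) = 3418
Policy B (C − 36, H + 69):
  C = 56 − 36 = 20
  F = -55 − 20 = -75
  H = 51 + 6·20 − 2·(-75) (+69 from intervention) = 390
  K = -43 + 5·20 − 2·(-75) − 6·390 = -2133
  S = 74 − 3·(-75) + 2·390 − (-2133) = 3212
Comparing — Policy A: S=3418, Policy B: S=3212. Highest is 3418 (Policy A).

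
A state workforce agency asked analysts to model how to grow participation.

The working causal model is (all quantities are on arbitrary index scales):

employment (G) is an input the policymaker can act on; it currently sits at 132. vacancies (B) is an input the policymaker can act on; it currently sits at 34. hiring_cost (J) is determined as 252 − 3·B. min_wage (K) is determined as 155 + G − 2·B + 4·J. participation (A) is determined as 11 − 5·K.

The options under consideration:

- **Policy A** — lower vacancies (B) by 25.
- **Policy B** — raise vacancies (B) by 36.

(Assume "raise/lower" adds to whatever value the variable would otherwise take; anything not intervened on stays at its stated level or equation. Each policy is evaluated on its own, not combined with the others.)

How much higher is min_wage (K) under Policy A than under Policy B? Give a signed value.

854

Policy A (B − 25):
  G = 132
  B = 34 − 25 = 9
  J = 252 − 3·9 = 225
  K = 155 + 132 − 2·9 + 4·225 = 1169
Policy B (B + 36):
  G = 132
  B = 34 + 36 = 70
  J = 252 − 3·70 = 42
  K = 155 + 132 − 2·70 + 4·42 = 315
K: 1169 − 315 = 854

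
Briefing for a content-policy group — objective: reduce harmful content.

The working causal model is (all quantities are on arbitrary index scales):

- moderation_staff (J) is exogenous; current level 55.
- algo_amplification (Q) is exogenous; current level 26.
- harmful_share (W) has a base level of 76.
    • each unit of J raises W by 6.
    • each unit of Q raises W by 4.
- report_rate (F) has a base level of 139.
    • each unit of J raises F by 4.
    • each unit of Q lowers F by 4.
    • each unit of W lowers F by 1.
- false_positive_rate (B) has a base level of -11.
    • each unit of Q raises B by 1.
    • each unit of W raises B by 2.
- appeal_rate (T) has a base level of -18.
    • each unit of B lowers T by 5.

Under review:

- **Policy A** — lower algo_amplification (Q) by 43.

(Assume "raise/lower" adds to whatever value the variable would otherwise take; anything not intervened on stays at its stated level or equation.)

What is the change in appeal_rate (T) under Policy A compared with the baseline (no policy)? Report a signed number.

1935

Baseline:
  J = 55
  Q = 26
  W = 76 + 6·55 + 4·26 = 510
  B = -11 + 26 + 2·510 = 1035
  T = -18 − 5·1035 = -5193
Policy A (Q − 43):
  J = 55
  Q = 26 − 43 = -17
  W = 76 + 6·55 + 4·(-17) = 338
  B = -11 + (-17) + 2·338 = 648
  T = -18 − 5·648 = -3258
Change in T: -3258 − (-5193) = 1935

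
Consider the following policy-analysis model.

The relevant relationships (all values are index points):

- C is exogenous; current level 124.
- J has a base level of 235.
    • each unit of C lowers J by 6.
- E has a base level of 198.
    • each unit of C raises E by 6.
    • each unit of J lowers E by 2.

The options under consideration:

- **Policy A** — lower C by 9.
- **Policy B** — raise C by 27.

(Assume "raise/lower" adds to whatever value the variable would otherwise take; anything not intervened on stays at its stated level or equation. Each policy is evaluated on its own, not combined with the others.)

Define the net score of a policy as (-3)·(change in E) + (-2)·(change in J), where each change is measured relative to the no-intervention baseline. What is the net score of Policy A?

Baseline:
  C = 124
  J = 235 − 6·124 = -509
  E = 198 + 6·124 − 2·(-509) = 1960
Policy A (C − 9):
  C = 124 − 9 = 115
  J = 235 − 6·115 = -455
  E = 198 + 6·115 − 2·(-455) = 1798
ΔE = 1798 − 1960 = -162; ΔJ = -455 − (-509) = 54
Score = (-3)·(-162) + (-2)·54 = 378

378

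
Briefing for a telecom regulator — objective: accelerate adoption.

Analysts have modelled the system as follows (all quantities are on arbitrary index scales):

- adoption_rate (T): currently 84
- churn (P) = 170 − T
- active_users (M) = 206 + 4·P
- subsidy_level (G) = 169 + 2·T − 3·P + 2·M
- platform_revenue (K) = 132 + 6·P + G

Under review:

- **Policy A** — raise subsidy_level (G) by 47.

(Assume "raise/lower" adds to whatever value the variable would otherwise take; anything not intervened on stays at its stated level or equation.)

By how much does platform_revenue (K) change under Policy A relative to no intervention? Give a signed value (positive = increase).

Baseline:
  T = 84
  P = 170 − 84 = 86
  M = 206 + 4·86 = 550
  G = 169 + 2·84 − 3·86 + 2·550 = 1179
  K = 132 + 6·86 + 1179 = 1827
Policy A (G + 47):
  T = 84
  P = 170 − 84 = 86
  M = 206 + 4·86 = 550
  G = 169 + 2·84 − 3·86 + 2·550 (+47 from intervention) = 1226
  K = 132 + 6·86 + 1226 = 1874
Change in K: 1874 − 1827 = 47

47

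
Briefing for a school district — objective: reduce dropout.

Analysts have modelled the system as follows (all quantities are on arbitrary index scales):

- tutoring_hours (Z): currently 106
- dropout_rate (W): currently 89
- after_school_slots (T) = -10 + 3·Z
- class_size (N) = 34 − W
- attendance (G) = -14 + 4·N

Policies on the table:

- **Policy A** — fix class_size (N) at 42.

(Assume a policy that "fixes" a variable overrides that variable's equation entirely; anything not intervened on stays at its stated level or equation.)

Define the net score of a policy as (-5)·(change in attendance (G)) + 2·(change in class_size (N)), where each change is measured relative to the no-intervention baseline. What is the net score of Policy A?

Baseline:
  W = 89
  N = 34 − 89 = -55
  G = -14 + 4·(-55) = -234
Policy A (N := 42):
  W = 89
  N = 42
  G = -14 + 4·42 = 154
ΔG = 154 − (-234) = 388; ΔN = 42 − (-55) = 97
Score = (-5)·388 + 2·97 = -1746

-1746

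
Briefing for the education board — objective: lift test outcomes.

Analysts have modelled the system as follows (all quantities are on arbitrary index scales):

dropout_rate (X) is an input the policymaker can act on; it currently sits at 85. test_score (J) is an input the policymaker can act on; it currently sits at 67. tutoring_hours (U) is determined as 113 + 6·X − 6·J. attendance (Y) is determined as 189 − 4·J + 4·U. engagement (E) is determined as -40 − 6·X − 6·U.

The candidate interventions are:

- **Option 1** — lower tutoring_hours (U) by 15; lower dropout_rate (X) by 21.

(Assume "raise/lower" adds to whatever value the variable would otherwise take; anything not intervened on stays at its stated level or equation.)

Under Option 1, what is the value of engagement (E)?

-904

Option 1 (U − 15, X − 21):
  X = 85 − 21 = 64
  J = 67
  U = 113 + 6·64 − 6·67 (−15 from intervention) = 80
  E = -40 − 6·64 − 6·80 = -904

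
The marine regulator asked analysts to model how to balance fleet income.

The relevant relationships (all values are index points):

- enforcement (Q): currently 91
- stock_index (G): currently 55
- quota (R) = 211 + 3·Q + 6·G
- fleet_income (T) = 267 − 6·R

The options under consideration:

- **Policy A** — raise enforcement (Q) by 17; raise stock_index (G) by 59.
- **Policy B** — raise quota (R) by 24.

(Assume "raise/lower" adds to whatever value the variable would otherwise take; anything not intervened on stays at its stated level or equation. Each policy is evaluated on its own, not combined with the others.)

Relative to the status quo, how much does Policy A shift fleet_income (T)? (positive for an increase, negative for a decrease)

-2430

Baseline:
  Q = 91
  G = 55
  R = 211 + 3·91 + 6·55 = 814
  T = 267 − 6·814 = -4617
Policy A (Q + 17, G + 59):
  Q = 91 + 17 = 108
  G = 55 + 59 = 114
  R = 211 + 3·108 + 6·114 = 1219
  T = 267 − 6·1219 = -7047
Change in T: -7047 − (-4617) = -2430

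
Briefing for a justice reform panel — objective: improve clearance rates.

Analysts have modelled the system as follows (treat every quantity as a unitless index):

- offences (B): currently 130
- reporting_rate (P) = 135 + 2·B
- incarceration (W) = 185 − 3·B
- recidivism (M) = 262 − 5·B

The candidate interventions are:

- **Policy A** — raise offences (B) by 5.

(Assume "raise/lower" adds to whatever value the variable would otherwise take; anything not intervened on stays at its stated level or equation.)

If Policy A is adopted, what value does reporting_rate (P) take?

405

Policy A (B + 5):
  B = 130 + 5 = 135
  P = 135 + 2·135 = 405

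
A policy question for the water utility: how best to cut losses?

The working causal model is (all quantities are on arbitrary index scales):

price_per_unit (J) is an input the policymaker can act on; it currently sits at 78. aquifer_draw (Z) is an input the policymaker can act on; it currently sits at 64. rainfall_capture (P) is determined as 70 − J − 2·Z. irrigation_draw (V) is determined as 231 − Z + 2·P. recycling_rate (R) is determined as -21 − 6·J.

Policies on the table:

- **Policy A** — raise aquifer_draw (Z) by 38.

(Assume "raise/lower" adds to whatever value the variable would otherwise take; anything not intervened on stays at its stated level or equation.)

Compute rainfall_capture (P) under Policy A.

-212

Policy A (Z + 38):
  J = 78
  Z = 64 + 38 = 102
  P = 70 − 78 − 2·102 = -212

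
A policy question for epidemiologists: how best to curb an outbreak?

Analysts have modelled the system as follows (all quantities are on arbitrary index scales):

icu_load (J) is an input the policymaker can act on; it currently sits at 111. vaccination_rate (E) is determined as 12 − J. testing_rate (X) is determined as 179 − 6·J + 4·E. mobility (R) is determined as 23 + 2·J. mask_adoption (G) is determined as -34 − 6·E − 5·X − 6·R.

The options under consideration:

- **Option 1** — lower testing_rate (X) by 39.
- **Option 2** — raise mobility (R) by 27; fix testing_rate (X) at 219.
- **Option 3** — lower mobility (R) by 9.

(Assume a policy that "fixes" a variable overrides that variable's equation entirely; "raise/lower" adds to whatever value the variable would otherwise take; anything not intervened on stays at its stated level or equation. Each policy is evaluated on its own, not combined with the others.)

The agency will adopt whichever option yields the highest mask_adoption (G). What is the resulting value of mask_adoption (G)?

Option 1 (X − 39):
  J = 111
  E = 12 − 111 = -99
  X = 179 − 6·111 + 4·(-99) (−39 from intervention) = -922
  R = 23 + 2·111 = 245
  G = -34 − 6·(-99) − 5·(-922) − 6·245 = 3700
Option 2 (R + 27, X := 219):
  J = 111
  E = 12 − 111 = -99
  X = 219
  R = 23 + 2·111 (+27 from intervention) = 272
  G = -34 − 6·(-99) − 5·219 − 6·272 = -2167
Option 3 (R − 9):
  J = 111
  E = 12 − 111 = -99
  X = 179 − 6·111 + 4·(-99) = -883
  R = 23 + 2·111 (−9 from intervention) = 236
  G = -34 − 6·(-99) − 5·(-883) − 6·236 = 3559
Comparing — Option 1: G=3700, Option 2: G=-2167, Option 3: G=3559. Highest is 3700 (Option 1).

3700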